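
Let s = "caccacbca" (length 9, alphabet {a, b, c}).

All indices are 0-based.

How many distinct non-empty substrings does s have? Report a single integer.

35

sorted suffixes:
  #0 SA[0]=8  'a'
  #1 SA[1]=4  'acbca'
  #2 SA[2]=1  'accacbca'
  #3 SA[3]=6  'bca'
  #4 SA[4]=7  'ca'
  #5 SA[5]=3  'cacbca'
  #6 SA[6]=0  'caccacbca'
  #7 SA[7]=5  'cbca'
  #8 SA[8]=2  'ccacbca'

SA = [8, 4, 1, 6, 7, 3, 0, 5, 2]
[i] adj suffixes → lcp
  [1] 8/4 → 1 ('a')
  [2] 4/1 → 2 ('ac')
  [3] 1/6 → 0 ('')
  [4] 6/7 → 0 ('')
  [5] 7/3 → 2 ('ca')
  [6] 3/0 → 3 ('cac')
  [7] 0/5 → 1 ('c')
  [8] 5/2 → 1 ('c')

n(n+1)/2 = 9·10/2 = 45
Σ LCP = 0 + 1 + 2 + 0 + 0 + 2 + 3 + 1 + 1 = 10
distinct = 45 − 10 = 35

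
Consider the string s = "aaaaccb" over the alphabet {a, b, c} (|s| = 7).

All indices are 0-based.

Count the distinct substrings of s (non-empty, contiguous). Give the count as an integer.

rank→(start, suffix):
  0 → (0, 'aaaaccb')
  1 → (1, 'aaaccb')
  2 → (2, 'aaccb')
  3 → (3, 'accb')
  4 → (6, 'b')
  5 → (5, 'cb')
  6 → (4, 'ccb')

SA = [0, 1, 2, 3, 6, 5, 4]
i: (SA[i-1],SA[i]) lcp shared
  1: (0,1) 3 'aaa'
  2: (1,2) 2 'aa'
  3: (2,3) 1 'a'
  4: (3,6) 0 ''
  5: (6,5) 0 ''
  6: (5,4) 1 'c'

n(n+1)/2 = 7·8/2 = 28
Σ LCP = 0 + 3 + 2 + 1 + 0 + 0 + 1 = 7
distinct = 28 − 7 = 21

21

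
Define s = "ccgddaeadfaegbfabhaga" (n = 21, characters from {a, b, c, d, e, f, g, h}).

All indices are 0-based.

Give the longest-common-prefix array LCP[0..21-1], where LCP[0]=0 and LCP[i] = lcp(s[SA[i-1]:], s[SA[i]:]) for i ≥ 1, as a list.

rank→(start, suffix):
  0 → (20, 'a')
  1 → (15, 'abhaga')
  2 → (7, 'adfaegbfabhaga')
  3 → (5, 'aeadfaegbfabhaga')
  4 → (10, 'aegbfabhaga')
  5 → (18, 'aga')
  6 → (13, 'bfabhaga')
  7 → (16, 'bhaga')
  8 → (0, 'ccgddaeadfaegbfabhaga')
  9 → (1, 'cgddaeadfaegbfabhaga')
  10 → (4, 'daeadfaegbfabhaga')
  11 → (3, 'ddaeadfaegbfabhaga')
  12 → (8, 'dfaegbfabhaga')
  13 → (6, 'eadfaegbfabhaga')
  14 → (11, 'egbfabhaga')
  15 → (14, 'fabhaga')
  16 → (9, 'faegbfabhaga')
  17 → (19, 'ga')
  18 → (12, 'gbfabhaga')
  19 → (2, 'gddaeadfaegbfabhaga')
  20 → (17, 'haga')

SA = [20, 15, 7, 5, 10, 18, 13, 16, 0, 1, 4, 3, 8, 6, 11, 14, 9, 19, 12, 2, 17]
rank  pair      lcp
   1  s[20:],s[15:]  1  'a'
   2  s[15:],s[7:]  1  'a'
   3  s[7:],s[5:]  1  'a'
   4  s[5:],s[10:]  2  'ae'
   5  s[10:],s[18:]  1  'a'
   6  s[18:],s[13:]  0  ''
   7  s[13:],s[16:]  1  'b'
   8  s[16:],s[0:]  0  ''
   9  s[0:],s[1:]  1  'c'
  10  s[1:],s[4:]  0  ''
  11  s[4:],s[3:]  1  'd'
  12  s[3:],s[8:]  1  'd'
  13  s[8:],s[6:]  0  ''
  14  s[6:],s[11:]  1  'e'
  15  s[11:],s[14:]  0  ''
  16  s[14:],s[9:]  2  'fa'
  17  s[9:],s[19:]  0  ''
  18  s[19:],s[12:]  1  'g'
  19  s[12:],s[2:]  1  'g'
  20  s[2:],s[17:]  0  ''

[0, 1, 1, 1, 2, 1, 0, 1, 0, 1, 0, 1, 1, 0, 1, 0, 2, 0, 1, 1, 0]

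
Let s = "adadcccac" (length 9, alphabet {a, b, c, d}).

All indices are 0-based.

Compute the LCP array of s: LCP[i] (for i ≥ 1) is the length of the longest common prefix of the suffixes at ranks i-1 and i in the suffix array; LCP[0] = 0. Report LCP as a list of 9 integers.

rank | idx | suffix
   0 |   7 | ac
   1 |   0 | adadcccac
   2 |   2 | adcccac
   3 |   8 | c
   4 |   6 | cac
   5 |   5 | ccac
   6 |   4 | cccac
   7 |   1 | dadcccac
   8 |   3 | dcccac

SA = [7, 0, 2, 8, 6, 5, 4, 1, 3]
rank  pair      lcp
   1  s[7:],s[0:]  1  'a'
   2  s[0:],s[2:]  2  'ad'
   3  s[2:],s[8:]  0  ''
   4  s[8:],s[6:]  1  'c'
   5  s[6:],s[5:]  1  'c'
   6  s[5:],s[4:]  2  'cc'
   7  s[4:],s[1:]  0  ''
   8  s[1:],s[3:]  1  'd'

[0, 1, 2, 0, 1, 1, 2, 0, 1]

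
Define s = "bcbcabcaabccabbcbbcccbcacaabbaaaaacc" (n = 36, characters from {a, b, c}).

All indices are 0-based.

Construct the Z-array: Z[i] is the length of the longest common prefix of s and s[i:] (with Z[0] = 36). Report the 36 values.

Z[0]=36
i=1: outside box; Z[1]=0
i=2: outside box; Z[2]=2 scan→box=[2,4)
i=3: min(r-i=1, Z[1]=0)=0; Z[3]=0
i=4: outside box; Z[4]=0
i=5: outside box; Z[5]=2 scan→box=[5,7)
i=6: min(r-i=1, Z[1]=0)=0; Z[6]=0
i=7: outside box; Z[7]=0
i=8: outside box; Z[8]=0
i=9: outside box; Z[9]=2 scan→box=[9,11)
i=10: min(r-i=1, Z[1]=0)=0; Z[10]=0
i=11: outside box; Z[11]=0
i=12: outside box; Z[12]=0
i=13: outside box; Z[13]=1 scan→box=[13,14)
i=14: outside box; Z[14]=3 scan→box=[14,17)
i=15: min(r-i=2, Z[1]=0)=0; Z[15]=0
i=16: min(r-i=1, Z[2]=2)=1; Z[16]=1
i=17: outside box; Z[17]=2 scan→box=[17,19)
i=18: min(r-i=1, Z[1]=0)=0; Z[18]=0
i=19: outside box; Z[19]=0
i=20: outside box; Z[20]=0
i=21: outside box; Z[21]=2 scan→box=[21,23)
i=22: min(r-i=1, Z[1]=0)=0; Z[22]=0
i=23: outside box; Z[23]=0
i=24: outside box; Z[24]=0
i=25: outside box; Z[25]=0
i=26: outside box; Z[26]=0
i=27: outside box; Z[27]=1 scan→box=[27,28)
i=28: outside box; Z[28]=1 scan→box=[28,29)
i=29: outside box; Z[29]=0
i=30: outside box; Z[30]=0
i=31: outside box; Z[31]=0
i=32: outside box; Z[32]=0
i=33: outside box; Z[33]=0
i=34: outside box; Z[34]=0
i=35: outside box; Z[35]=0

[36, 0, 2, 0, 0, 2, 0, 0, 0, 2, 0, 0, 0, 1, 3, 0, 1, 2, 0, 0, 0, 2, 0, 0, 0, 0, 0, 1, 1, 0, 0, 0, 0, 0, 0, 0]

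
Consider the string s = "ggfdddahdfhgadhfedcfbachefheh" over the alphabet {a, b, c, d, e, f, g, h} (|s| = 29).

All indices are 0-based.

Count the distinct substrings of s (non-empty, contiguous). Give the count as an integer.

sorted suffixes:
  #0 SA[0]=21  'achefheh'
  #1 SA[1]=12  'adhfedcfbachefheh'
  #2 SA[2]=6  'ahdfhgadhfedcfbachefheh'
  #3 SA[3]=20  'bachefheh'
  #4 SA[4]=18  'cfbachefheh'
  #5 SA[5]=22  'chefheh'
  #6 SA[6]=5  'dahdfhgadhfedcfbachefheh'
  #7 SA[7]=17  'dcfbachefheh'
  #8 SA[8]=4  'ddahdfhgadhfedcfbachefheh'
  #9 SA[9]=3  'dddahdfhgadhfedcfbachefheh'
  #10 SA[10]=8  'dfhgadhfedcfbachefheh'
  #11 SA[11]=13  'dhfedcfbachefheh'
  #12 SA[12]=16  'edcfbachefheh'
  #13 SA[13]=24  'efheh'
  #14 SA[14]=27  'eh'
  #15 SA[15]=19  'fbachefheh'
  #16 SA[16]=2  'fdddahdfhgadhfedcfbachefheh'
  #17 SA[17]=15  'fedcfbachefheh'
  #18 SA[18]=25  'fheh'
  #19 SA[19]=9  'fhgadhfedcfbachefheh'
  #20 SA[20]=11  'gadhfedcfbachefheh'
  #21 SA[21]=1  'gfdddahdfhgadhfedcfbachefheh'
  #22 SA[22]=0  'ggfdddahdfhgadhfedcfbachefheh'
  #23 SA[23]=28  'h'
  #24 SA[24]=7  'hdfhgadhfedcfbachefheh'
  #25 SA[25]=23  'hefheh'
  #26 SA[26]=26  'heh'
  #27 SA[27]=14  'hfedcfbachefheh'
  #28 SA[28]=10  'hgadhfedcfbachefheh'

SA = [21, 12, 6, 20, 18, 22, 5, 17, 4, 3, 8, 13, 16, 24, 27, 19, 2, 15, 25, 9, 11, 1, 0, 28, 7, 23, 26, 14, 10]
i: (SA[i-1],SA[i]) lcp shared
  1: (21,12) 1 'a'
  2: (12,6) 1 'a'
  3: (6,20) 0 ''
  4: (20,18) 0 ''
  5: (18,22) 1 'c'
  6: (22,5) 0 ''
  7: (5,17) 1 'd'
  8: (17,4) 1 'd'
  9: (4,3) 2 'dd'
  10: (3,8) 1 'd'
  11: (8,13) 1 'd'
  12: (13,16) 0 ''
  13: (16,24) 1 'e'
  14: (24,27) 1 'e'
  15: (27,19) 0 ''
  16: (19,2) 1 'f'
  17: (2,15) 1 'f'
  18: (15,25) 1 'f'
  19: (25,9) 2 'fh'
  20: (9,11) 0 ''
  21: (11,1) 1 'g'
  22: (1,0) 1 'g'
  23: (0,28) 0 ''
  24: (28,7) 1 'h'
  25: (7,23) 1 'h'
  26: (23,26) 2 'he'
  27: (26,14) 1 'h'
  28: (14,10) 1 'h'

n(n+1)/2 = 29·30/2 = 435
Σ LCP = 0 + 1 + 1 + 0 + 0 + 1 + 0 + 1 + 1 + 2 + 1 + 1 + 0 + 1 + 1 + 0 + 1 + 1 + 1 + 2 + 0 + 1 + 1 + 0 + 1 + 1 + 2 + 1 + 1 = 24
distinct = 435 − 24 = 411

411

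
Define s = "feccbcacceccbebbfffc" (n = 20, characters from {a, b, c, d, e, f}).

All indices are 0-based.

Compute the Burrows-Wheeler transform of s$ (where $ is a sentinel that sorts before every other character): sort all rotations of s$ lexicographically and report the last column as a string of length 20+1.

cceccbfbcceeacbfcf$fb

rank  rotation               last
    0  $feccbcacceccbebbfffc  c
    1  acceccbebbfffc$feccbc  c
    2  bbfffc$feccbcacceccbe  e
    3  bcacceccbebbfffc$fecc  c
    4  bebbfffc$feccbcaccecc  c
    5  bfffc$feccbcacceccbeb  b
    6  c$feccbcacceccbebbfff  f
    7  cacceccbebbfffc$feccb  b
    8  cbcacceccbebbfffc$fec  c
    9  cbebbfffc$feccbcaccec  c
   10  ccbcacceccbebbfffc$fe  e
   11  ccbebbfffc$feccbcacce  e
   12  cceccbebbfffc$feccbca  a
   13  ceccbebbfffc$feccbcac  c
   14  ebbfffc$feccbcacceccb  b
   15  eccbcacceccbebbfffc$f  f
   16  eccbebbfffc$feccbcacc  c
   17  fc$feccbcacceccbebbff  f
   18  feccbcacceccbebbfffc$  $
   19  ffc$feccbcacceccbebbf  f
   20  fffc$feccbcacceccbebb  b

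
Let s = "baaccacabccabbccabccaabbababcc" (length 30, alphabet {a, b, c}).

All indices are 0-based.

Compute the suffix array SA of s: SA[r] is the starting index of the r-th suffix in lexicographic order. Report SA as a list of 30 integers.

sorted suffixes:
  #0 SA[0]=20  'aabbababcc'
  #1 SA[1]=1  'aaccacabccabbccabccaabbababcc'
  #2 SA[2]=24  'ababcc'
  #3 SA[3]=21  'abbababcc'
  #4 SA[4]=11  'abbccabccaabbababcc'
  #5 SA[5]=26  'abcc'
  #6 SA[6]=16  'abccaabbababcc'
  #7 SA[7]=7  'abccabbccabccaabbababcc'
  #8 SA[8]=5  'acabccabbccabccaabbababcc'
  #9 SA[9]=2  'accacabccabbccabccaabbababcc'
  #10 SA[10]=0  'baaccacabccabbccabccaabbababcc'
  #11 SA[11]=23  'bababcc'
  #12 SA[12]=25  'babcc'
  #13 SA[13]=22  'bbababcc'
  #14 SA[14]=12  'bbccabccaabbababcc'
  #15 SA[15]=27  'bcc'
  #16 SA[16]=17  'bccaabbababcc'
  #17 SA[17]=8  'bccabbccabccaabbababcc'
  #18 SA[18]=13  'bccabccaabbababcc'
  #19 SA[19]=29  'c'
  #20 SA[20]=19  'caabbababcc'
  #21 SA[21]=10  'cabbccabccaabbababcc'
  #22 SA[22]=15  'cabccaabbababcc'
  #23 SA[23]=6  'cabccabbccabccaabbababcc'
  #24 SA[24]=4  'cacabccabbccabccaabbababcc'
  #25 SA[25]=28  'cc'
  #26 SA[26]=18  'ccaabbababcc'
  #27 SA[27]=9  'ccabbccabccaabbababcc'
  #28 SA[28]=14  'ccabccaabbababcc'
  #29 SA[29]=3  'ccacabccabbccabccaabbababcc'

[20, 1, 24, 21, 11, 26, 16, 7, 5, 2, 0, 23, 25, 22, 12, 27, 17, 8, 13, 29, 19, 10, 15, 6, 4, 28, 18, 9, 14, 3]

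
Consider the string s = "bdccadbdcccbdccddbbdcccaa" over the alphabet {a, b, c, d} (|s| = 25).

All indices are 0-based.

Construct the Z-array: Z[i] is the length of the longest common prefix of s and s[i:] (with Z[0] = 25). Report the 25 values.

Z[0]=25
i=1: fresh scan; Z[1]=0
i=2: fresh scan; Z[2]=0
i=3: fresh scan; Z[3]=0
i=4: fresh scan; Z[4]=0
i=5: fresh scan; Z[5]=0
i=6: fresh scan; Z[6]=4 grow→box=[6,10)
i=7: min(r-i=3, Z[1]=0)=0; Z[7]=0
i=8: min(r-i=2, Z[2]=0)=0; Z[8]=0
i=9: min(r-i=1, Z[3]=0)=0; Z[9]=0
i=10: fresh scan; Z[10]=0
i=11: fresh scan; Z[11]=4 grow→box=[11,15)
i=12: min(r-i=3, Z[1]=0)=0; Z[12]=0
i=13: min(r-i=2, Z[2]=0)=0; Z[13]=0
i=14: min(r-i=1, Z[3]=0)=0; Z[14]=0
i=15: fresh scan; Z[15]=0
i=16: fresh scan; Z[16]=0
i=17: fresh scan; Z[17]=1 grow→box=[17,18)
i=18: fresh scan; Z[18]=4 grow→box=[18,22)
i=19: min(r-i=3, Z[1]=0)=0; Z[19]=0
i=20: min(r-i=2, Z[2]=0)=0; Z[20]=0
i=21: min(r-i=1, Z[3]=0)=0; Z[21]=0
i=22: fresh scan; Z[22]=0
i=23: fresh scan; Z[23]=0
i=24: fresh scan; Z[24]=0

[25, 0, 0, 0, 0, 0, 4, 0, 0, 0, 0, 4, 0, 0, 0, 0, 0, 1, 4, 0, 0, 0, 0, 0, 0]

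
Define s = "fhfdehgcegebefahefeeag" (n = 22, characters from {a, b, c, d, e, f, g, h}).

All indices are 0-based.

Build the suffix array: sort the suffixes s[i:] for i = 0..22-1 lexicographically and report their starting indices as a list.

sorted suffixes:
  #0 SA[0]=20  'ag'
  #1 SA[1]=14  'ahefeeag'
  #2 SA[2]=11  'befahefeeag'
  #3 SA[3]=7  'cegebefahefeeag'
  #4 SA[4]=3  'dehgcegebefahefeeag'
  #5 SA[5]=19  'eag'
  #6 SA[6]=10  'ebefahefeeag'
  #7 SA[7]=18  'eeag'
  #8 SA[8]=12  'efahefeeag'
  #9 SA[9]=16  'efeeag'
  #10 SA[10]=8  'egebefahefeeag'
  #11 SA[11]=4  'ehgcegebefahefeeag'
  #12 SA[12]=13  'fahefeeag'
  #13 SA[13]=2  'fdehgcegebefahefeeag'
  #14 SA[14]=17  'feeag'
  #15 SA[15]=0  'fhfdehgcegebefahefeeag'
  #16 SA[16]=21  'g'
  #17 SA[17]=6  'gcegebefahefeeag'
  #18 SA[18]=9  'gebefahefeeag'
  #19 SA[19]=15  'hefeeag'
  #20 SA[20]=1  'hfdehgcegebefahefeeag'
  #21 SA[21]=5  'hgcegebefahefeeag'

[20, 14, 11, 7, 3, 19, 10, 18, 12, 16, 8, 4, 13, 2, 17, 0, 21, 6, 9, 15, 1, 5]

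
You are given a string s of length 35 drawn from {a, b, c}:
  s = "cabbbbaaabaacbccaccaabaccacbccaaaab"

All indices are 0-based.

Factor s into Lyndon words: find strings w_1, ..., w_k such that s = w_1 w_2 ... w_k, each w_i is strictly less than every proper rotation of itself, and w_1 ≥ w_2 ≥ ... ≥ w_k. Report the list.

emit factor 1: 'c' (i=0, period=1)
emit factor 2: 'abbbb' (i=1, period=5)
emit factor 3: 'aaabaacbccaccaabaccacbcc' (i=6, period=24)
emit factor 4: 'aaaab' (i=30, period=5)

["c", "abbbb", "aaabaacbccaccaabaccacbcc", "aaaab"]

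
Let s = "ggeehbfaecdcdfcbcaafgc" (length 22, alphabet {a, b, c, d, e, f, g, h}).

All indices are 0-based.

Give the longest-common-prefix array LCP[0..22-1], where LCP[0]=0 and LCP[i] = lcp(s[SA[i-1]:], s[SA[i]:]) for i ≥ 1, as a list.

rank→(start, suffix):
  0 → (17, 'aafgc')
  1 → (7, 'aecdcdfcbcaafgc')
  2 → (18, 'afgc')
  3 → (15, 'bcaafgc')
  4 → (5, 'bfaecdcdfcbcaafgc')
  5 → (21, 'c')
  6 → (16, 'caafgc')
  7 → (14, 'cbcaafgc')
  8 → (9, 'cdcdfcbcaafgc')
  9 → (11, 'cdfcbcaafgc')
  10 → (10, 'dcdfcbcaafgc')
  11 → (12, 'dfcbcaafgc')
  12 → (8, 'ecdcdfcbcaafgc')
  13 → (2, 'eehbfaecdcdfcbcaafgc')
  14 → (3, 'ehbfaecdcdfcbcaafgc')
  15 → (6, 'faecdcdfcbcaafgc')
  16 → (13, 'fcbcaafgc')
  17 → (19, 'fgc')
  18 → (20, 'gc')
  19 → (1, 'geehbfaecdcdfcbcaafgc')
  20 → (0, 'ggeehbfaecdcdfcbcaafgc')
  21 → (4, 'hbfaecdcdfcbcaafgc')

SA = [17, 7, 18, 15, 5, 21, 16, 14, 9, 11, 10, 12, 8, 2, 3, 6, 13, 19, 20, 1, 0, 4]
i: (SA[i-1],SA[i]) lcp shared
  1: (17,7) 1 'a'
  2: (7,18) 1 'a'
  3: (18,15) 0 ''
  4: (15,5) 1 'b'
  5: (5,21) 0 ''
  6: (21,16) 1 'c'
  7: (16,14) 1 'c'
  8: (14,9) 1 'c'
  9: (9,11) 2 'cd'
  10: (11,10) 0 ''
  11: (10,12) 1 'd'
  12: (12,8) 0 ''
  13: (8,2) 1 'e'
  14: (2,3) 1 'e'
  15: (3,6) 0 ''
  16: (6,13) 1 'f'
  17: (13,19) 1 'f'
  18: (19,20) 0 ''
  19: (20,1) 1 'g'
  20: (1,0) 1 'g'
  21: (0,4) 0 ''

[0, 1, 1, 0, 1, 0, 1, 1, 1, 2, 0, 1, 0, 1, 1, 0, 1, 1, 0, 1, 1, 0]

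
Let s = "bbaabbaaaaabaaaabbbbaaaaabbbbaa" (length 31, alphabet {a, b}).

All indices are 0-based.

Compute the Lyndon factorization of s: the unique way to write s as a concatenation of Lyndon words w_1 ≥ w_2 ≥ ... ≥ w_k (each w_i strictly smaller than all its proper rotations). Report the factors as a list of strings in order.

emit factor 1: 'b' (i=0, period=1)
emit factor 2: 'b' (i=1, period=1)
emit factor 3: 'aabb' (i=2, period=4)
emit factor 4: 'aaaaabaaaabbbbaaaaabbbb' (i=6, period=23)
emit factor 5: 'a' (i=29, period=1)
emit factor 6: 'a' (i=30, period=1)

["b", "b", "aabb", "aaaaabaaaabbbbaaaaabbbb", "a", "a"]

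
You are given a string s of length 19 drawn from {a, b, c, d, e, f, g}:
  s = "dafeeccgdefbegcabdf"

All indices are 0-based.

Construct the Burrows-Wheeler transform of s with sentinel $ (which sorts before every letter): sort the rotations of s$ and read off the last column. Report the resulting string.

rank  rotation              last
    0  $dafeeccgdefbegcabdf  f
    1  abdf$dafeeccgdefbegc  c
    2  afeeccgdefbegcabdf$d  d
    3  bdf$dafeeccgdefbegca  a
    4  begcabdf$dafeeccgdef  f
    5  cabdf$dafeeccgdefbeg  g
    6  ccgdefbegcabdf$dafee  e
    7  cgdefbegcabdf$dafeec  c
    8  dafeeccgdefbegcabdf$  $
    9  defbegcabdf$dafeeccg  g
   10  df$dafeeccgdefbegcab  b
   11  eccgdefbegcabdf$dafe  e
   12  eeccgdefbegcabdf$daf  f
   13  efbegcabdf$dafeeccgd  d
   14  egcabdf$dafeeccgdefb  b
   15  f$dafeeccgdefbegcabd  d
   16  fbegcabdf$dafeeccgde  e
   17  feeccgdefbegcabdf$da  a
   18  gcabdf$dafeeccgdefbe  e
   19  gdefbegcabdf$dafeecc  c

fcdafgec$gbefdbdeaec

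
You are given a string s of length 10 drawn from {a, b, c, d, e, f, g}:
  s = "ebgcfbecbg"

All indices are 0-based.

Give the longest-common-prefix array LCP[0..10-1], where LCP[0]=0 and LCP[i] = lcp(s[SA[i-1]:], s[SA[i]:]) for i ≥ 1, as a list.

[0, 1, 2, 0, 1, 0, 1, 0, 0, 1]

rank→(start, suffix):
  0 → (5, 'becbg')
  1 → (8, 'bg')
  2 → (1, 'bgcfbecbg')
  3 → (7, 'cbg')
  4 → (3, 'cfbecbg')
  5 → (0, 'ebgcfbecbg')
  6 → (6, 'ecbg')
  7 → (4, 'fbecbg')
  8 → (9, 'g')
  9 → (2, 'gcfbecbg')

SA = [5, 8, 1, 7, 3, 0, 6, 4, 9, 2]
rank  pair      lcp
   1  s[5:],s[8:]  1  'b'
   2  s[8:],s[1:]  2  'bg'
   3  s[1:],s[7:]  0  ''
   4  s[7:],s[3:]  1  'c'
   5  s[3:],s[0:]  0  ''
   6  s[0:],s[6:]  1  'e'
   7  s[6:],s[4:]  0  ''
   8  s[4:],s[9:]  0  ''
   9  s[9:],s[2:]  1  'g'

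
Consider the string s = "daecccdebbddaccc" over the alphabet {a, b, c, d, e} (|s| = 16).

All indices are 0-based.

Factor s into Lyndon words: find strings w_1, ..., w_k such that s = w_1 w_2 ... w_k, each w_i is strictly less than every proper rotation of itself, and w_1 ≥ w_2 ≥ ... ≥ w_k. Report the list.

emit factor 1: 'd' (i=0, period=1)
emit factor 2: 'aecccdebbdd' (i=1, period=11)
emit factor 3: 'accc' (i=12, period=4)

["d", "aecccdebbdd", "accc"]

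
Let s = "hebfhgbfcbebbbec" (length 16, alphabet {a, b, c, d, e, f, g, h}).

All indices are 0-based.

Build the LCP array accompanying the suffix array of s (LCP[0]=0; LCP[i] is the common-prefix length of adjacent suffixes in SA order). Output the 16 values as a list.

sorted suffixes:
  #0 SA[0]=11  'bbbec'
  #1 SA[1]=12  'bbec'
  #2 SA[2]=9  'bebbbec'
  #3 SA[3]=13  'bec'
  #4 SA[4]=6  'bfcbebbbec'
  #5 SA[5]=2  'bfhgbfcbebbbec'
  #6 SA[6]=15  'c'
  #7 SA[7]=8  'cbebbbec'
  #8 SA[8]=10  'ebbbec'
  #9 SA[9]=1  'ebfhgbfcbebbbec'
  #10 SA[10]=14  'ec'
  #11 SA[11]=7  'fcbebbbec'
  #12 SA[12]=3  'fhgbfcbebbbec'
  #13 SA[13]=5  'gbfcbebbbec'
  #14 SA[14]=0  'hebfhgbfcbebbbec'
  #15 SA[15]=4  'hgbfcbebbbec'

SA = [11, 12, 9, 13, 6, 2, 15, 8, 10, 1, 14, 7, 3, 5, 0, 4]
rank  pair      lcp
   1  s[11:],s[12:]  2  'bb'
   2  s[12:],s[9:]  1  'b'
   3  s[9:],s[13:]  2  'be'
   4  s[13:],s[6:]  1  'b'
   5  s[6:],s[2:]  2  'bf'
   6  s[2:],s[15:]  0  ''
   7  s[15:],s[8:]  1  'c'
   8  s[8:],s[10:]  0  ''
   9  s[10:],s[1:]  2  'eb'
  10  s[1:],s[14:]  1  'e'
  11  s[14:],s[7:]  0  ''
  12  s[7:],s[3:]  1  'f'
  13  s[3:],s[5:]  0  ''
  14  s[5:],s[0:]  0  ''
  15  s[0:],s[4:]  1  'h'

[0, 2, 1, 2, 1, 2, 0, 1, 0, 2, 1, 0, 1, 0, 0, 1]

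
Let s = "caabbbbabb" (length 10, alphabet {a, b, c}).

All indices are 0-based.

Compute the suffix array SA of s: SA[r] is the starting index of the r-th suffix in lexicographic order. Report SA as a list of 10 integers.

rank | idx | suffix
   0 |   1 | aabbbbabb
   1 |   7 | abb
   2 |   2 | abbbbabb
   3 |   9 | b
   4 |   6 | babb
   5 |   8 | bb
   6 |   5 | bbabb
   7 |   4 | bbbabb
   8 |   3 | bbbbabb
   9 |   0 | caabbbbabb

[1, 7, 2, 9, 6, 8, 5, 4, 3, 0]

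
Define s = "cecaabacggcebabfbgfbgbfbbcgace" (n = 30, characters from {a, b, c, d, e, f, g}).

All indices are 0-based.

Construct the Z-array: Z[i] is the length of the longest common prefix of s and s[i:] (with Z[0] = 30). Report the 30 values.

Z[0]=30
i=1: i≥r, start 0; Z[1]=0
i=2: i≥r, start 0; Z[2]=1 extend→box=[2,3)
i=3: i≥r, start 0; Z[3]=0
i=4: i≥r, start 0; Z[4]=0
i=5: i≥r, start 0; Z[5]=0
i=6: i≥r, start 0; Z[6]=0
i=7: i≥r, start 0; Z[7]=1 extend→box=[7,8)
i=8: i≥r, start 0; Z[8]=0
i=9: i≥r, start 0; Z[9]=0
i=10: i≥r, start 0; Z[10]=2 extend→box=[10,12)
i=11: min(r-i=1, Z[1]=0)=0; Z[11]=0
i=12: i≥r, start 0; Z[12]=0
i=13: i≥r, start 0; Z[13]=0
i=14: i≥r, start 0; Z[14]=0
i=15: i≥r, start 0; Z[15]=0
i=16: i≥r, start 0; Z[16]=0
i=17: i≥r, start 0; Z[17]=0
i=18: i≥r, start 0; Z[18]=0
i=19: i≥r, start 0; Z[19]=0
i=20: i≥r, start 0; Z[20]=0
i=21: i≥r, start 0; Z[21]=0
i=22: i≥r, start 0; Z[22]=0
i=23: i≥r, start 0; Z[23]=0
i=24: i≥r, start 0; Z[24]=0
i=25: i≥r, start 0; Z[25]=1 extend→box=[25,26)
i=26: i≥r, start 0; Z[26]=0
i=27: i≥r, start 0; Z[27]=0
i=28: i≥r, start 0; Z[28]=2 extend→box=[28,30)
i=29: min(r-i=1, Z[1]=0)=0; Z[29]=0

[30, 0, 1, 0, 0, 0, 0, 1, 0, 0, 2, 0, 0, 0, 0, 0, 0, 0, 0, 0, 0, 0, 0, 0, 0, 1, 0, 0, 2, 0]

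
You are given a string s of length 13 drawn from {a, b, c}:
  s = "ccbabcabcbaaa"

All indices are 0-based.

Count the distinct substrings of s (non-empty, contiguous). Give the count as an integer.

rank→(start, suffix):
  0 → (12, 'a')
  1 → (11, 'aa')
  2 → (10, 'aaa')
  3 → (3, 'abcabcbaaa')
  4 → (6, 'abcbaaa')
  5 → (9, 'baaa')
  6 → (2, 'babcabcbaaa')
  7 → (4, 'bcabcbaaa')
  8 → (7, 'bcbaaa')
  9 → (5, 'cabcbaaa')
  10 → (8, 'cbaaa')
  11 → (1, 'cbabcabcbaaa')
  12 → (0, 'ccbabcabcbaaa')

SA = [12, 11, 10, 3, 6, 9, 2, 4, 7, 5, 8, 1, 0]
[i] adj suffixes → lcp
  [1] 12/11 → 1 ('a')
  [2] 11/10 → 2 ('aa')
  [3] 10/3 → 1 ('a')
  [4] 3/6 → 3 ('abc')
  [5] 6/9 → 0 ('')
  [6] 9/2 → 2 ('ba')
  [7] 2/4 → 1 ('b')
  [8] 4/7 → 2 ('bc')
  [9] 7/5 → 0 ('')
  [10] 5/8 → 1 ('c')
  [11] 8/1 → 3 ('cba')
  [12] 1/0 → 1 ('c')

n(n+1)/2 = 13·14/2 = 91
Σ LCP = 0 + 1 + 2 + 1 + 3 + 0 + 2 + 1 + 2 + 0 + 1 + 3 + 1 = 17
distinct = 91 − 17 = 74

74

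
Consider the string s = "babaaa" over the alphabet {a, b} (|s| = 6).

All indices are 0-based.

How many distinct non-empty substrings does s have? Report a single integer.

rank→(start, suffix):
  0 → (5, 'a')
  1 → (4, 'aa')
  2 → (3, 'aaa')
  3 → (1, 'abaaa')
  4 → (2, 'baaa')
  5 → (0, 'babaaa')

SA = [5, 4, 3, 1, 2, 0]
rank  pair      lcp
   1  s[5:],s[4:]  1  'a'
   2  s[4:],s[3:]  2  'aa'
   3  s[3:],s[1:]  1  'a'
   4  s[1:],s[2:]  0  ''
   5  s[2:],s[0:]  2  'ba'

n(n+1)/2 = 6·7/2 = 21
Σ LCP = 0 + 1 + 2 + 1 + 0 + 2 = 6
distinct = 21 − 6 = 15

15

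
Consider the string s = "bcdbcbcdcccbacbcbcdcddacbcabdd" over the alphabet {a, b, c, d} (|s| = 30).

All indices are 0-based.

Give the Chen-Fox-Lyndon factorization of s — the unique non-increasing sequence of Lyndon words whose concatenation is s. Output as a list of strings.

emit factor 1: 'bcd' (i=0, period=3)
emit factor 2: 'bcbcdccc' (i=3, period=8)
emit factor 3: 'b' (i=11, period=1)
emit factor 4: 'acbcbcdcdd' (i=12, period=10)
emit factor 5: 'acbc' (i=22, period=4)
emit factor 6: 'abdd' (i=26, period=4)

["bcd", "bcbcdccc", "b", "acbcbcdcdd", "acbc", "abdd"]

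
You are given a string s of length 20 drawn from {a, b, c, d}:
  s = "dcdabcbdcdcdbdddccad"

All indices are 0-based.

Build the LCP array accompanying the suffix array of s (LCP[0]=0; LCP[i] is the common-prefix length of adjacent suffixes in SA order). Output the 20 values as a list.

rank→(start, suffix):
  0 → (3, 'abcbdcdcdbdddccad')
  1 → (18, 'ad')
  2 → (4, 'bcbdcdcdbdddccad')
  3 → (6, 'bdcdcdbdddccad')
  4 → (12, 'bdddccad')
  5 → (17, 'cad')
  6 → (5, 'cbdcdcdbdddccad')
  7 → (16, 'ccad')
  8 → (1, 'cdabcbdcdcdbdddccad')
  9 → (10, 'cdbdddccad')
  10 → (8, 'cdcdbdddccad')
  11 → (19, 'd')
  12 → (2, 'dabcbdcdcdbdddccad')
  13 → (11, 'dbdddccad')
  14 → (15, 'dccad')
  15 → (0, 'dcdabcbdcdcdbdddccad')
  16 → (9, 'dcdbdddccad')
  17 → (7, 'dcdcdbdddccad')
  18 → (14, 'ddccad')
  19 → (13, 'dddccad')

SA = [3, 18, 4, 6, 12, 17, 5, 16, 1, 10, 8, 19, 2, 11, 15, 0, 9, 7, 14, 13]
[i] adj suffixes → lcp
  [1] 3/18 → 1 ('a')
  [2] 18/4 → 0 ('')
  [3] 4/6 → 1 ('b')
  [4] 6/12 → 2 ('bd')
  [5] 12/17 → 0 ('')
  [6] 17/5 → 1 ('c')
  [7] 5/16 → 1 ('c')
  [8] 16/1 → 1 ('c')
  [9] 1/10 → 2 ('cd')
  [10] 10/8 → 2 ('cd')
  [11] 8/19 → 0 ('')
  [12] 19/2 → 1 ('d')
  [13] 2/11 → 1 ('d')
  [14] 11/15 → 1 ('d')
  [15] 15/0 → 2 ('dc')
  [16] 0/9 → 3 ('dcd')
  [17] 9/7 → 3 ('dcd')
  [18] 7/14 → 1 ('d')
  [19] 14/13 → 2 ('dd')

[0, 1, 0, 1, 2, 0, 1, 1, 1, 2, 2, 0, 1, 1, 1, 2, 3, 3, 1, 2]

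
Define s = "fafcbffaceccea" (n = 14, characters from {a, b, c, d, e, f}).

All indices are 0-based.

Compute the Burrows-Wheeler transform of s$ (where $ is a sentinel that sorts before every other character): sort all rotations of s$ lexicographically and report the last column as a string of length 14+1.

aeffcfecaccf$ab

rank  rotation         last
    0  $fafcbffaceccea  a
    1  a$fafcbffacecce  e
    2  aceccea$fafcbff  f
    3  afcbffaceccea$f  f
    4  bffaceccea$fafc  c
    5  cbffaceccea$faf  f
    6  ccea$fafcbfface  e
    7  cea$fafcbffacec  c
    8  ceccea$fafcbffa  a
    9  ea$fafcbffacecc  c
   10  eccea$fafcbffac  c
   11  faceccea$fafcbf  f
   12  fafcbffaceccea$  $
   13  fcbffaceccea$fa  a
   14  ffaceccea$fafcb  b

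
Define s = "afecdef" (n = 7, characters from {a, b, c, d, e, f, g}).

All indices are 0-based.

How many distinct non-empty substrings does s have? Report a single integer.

rank | idx | suffix
   0 |   0 | afecdef
   1 |   3 | cdef
   2 |   4 | def
   3 |   2 | ecdef
   4 |   5 | ef
   5 |   6 | f
   6 |   1 | fecdef

SA = [0, 3, 4, 2, 5, 6, 1]
[i] adj suffixes → lcp
  [1] 0/3 → 0 ('')
  [2] 3/4 → 0 ('')
  [3] 4/2 → 0 ('')
  [4] 2/5 → 1 ('e')
  [5] 5/6 → 0 ('')
  [6] 6/1 → 1 ('f')

n(n+1)/2 = 7·8/2 = 28
Σ LCP = 0 + 0 + 0 + 0 + 1 + 0 + 1 = 2
distinct = 28 − 2 = 26

26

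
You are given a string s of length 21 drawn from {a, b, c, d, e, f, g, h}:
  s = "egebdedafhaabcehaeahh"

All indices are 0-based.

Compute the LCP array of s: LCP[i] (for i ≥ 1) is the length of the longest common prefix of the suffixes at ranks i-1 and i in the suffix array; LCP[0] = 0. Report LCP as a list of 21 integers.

rank→(start, suffix):
  0 → (10, 'aabcehaeahh')
  1 → (11, 'abcehaeahh')
  2 → (16, 'aeahh')
  3 → (7, 'afhaabcehaeahh')
  4 → (18, 'ahh')
  5 → (12, 'bcehaeahh')
  6 → (3, 'bdedafhaabcehaeahh')
  7 → (13, 'cehaeahh')
  8 → (6, 'dafhaabcehaeahh')
  9 → (4, 'dedafhaabcehaeahh')
  10 → (17, 'eahh')
  11 → (2, 'ebdedafhaabcehaeahh')
  12 → (5, 'edafhaabcehaeahh')
  13 → (0, 'egebdedafhaabcehaeahh')
  14 → (14, 'ehaeahh')
  15 → (8, 'fhaabcehaeahh')
  16 → (1, 'gebdedafhaabcehaeahh')
  17 → (20, 'h')
  18 → (9, 'haabcehaeahh')
  19 → (15, 'haeahh')
  20 → (19, 'hh')

SA = [10, 11, 16, 7, 18, 12, 3, 13, 6, 4, 17, 2, 5, 0, 14, 8, 1, 20, 9, 15, 19]
i: (SA[i-1],SA[i]) lcp shared
  1: (10,11) 1 'a'
  2: (11,16) 1 'a'
  3: (16,7) 1 'a'
  4: (7,18) 1 'a'
  5: (18,12) 0 ''
  6: (12,3) 1 'b'
  7: (3,13) 0 ''
  8: (13,6) 0 ''
  9: (6,4) 1 'd'
  10: (4,17) 0 ''
  11: (17,2) 1 'e'
  12: (2,5) 1 'e'
  13: (5,0) 1 'e'
  14: (0,14) 1 'e'
  15: (14,8) 0 ''
  16: (8,1) 0 ''
  17: (1,20) 0 ''
  18: (20,9) 1 'h'
  19: (9,15) 2 'ha'
  20: (15,19) 1 'h'

[0, 1, 1, 1, 1, 0, 1, 0, 0, 1, 0, 1, 1, 1, 1, 0, 0, 0, 1, 2, 1]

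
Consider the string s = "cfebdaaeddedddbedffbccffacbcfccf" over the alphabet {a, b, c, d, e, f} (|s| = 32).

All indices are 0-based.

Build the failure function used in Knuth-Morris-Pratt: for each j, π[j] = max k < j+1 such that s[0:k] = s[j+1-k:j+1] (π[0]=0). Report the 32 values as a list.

π[0] = 0
j=1 s[j]='f': π[1]=0 (border '')
j=2 s[j]='e': π[2]=0 (border '')
j=3 s[j]='b': π[3]=0 (border '')
j=4 s[j]='d': π[4]=0 (border '')
j=5 s[j]='a': π[5]=0 (border '')
j=6 s[j]='a': π[6]=0 (border '')
j=7 s[j]='e': π[7]=0 (border '')
j=8 s[j]='d': π[8]=0 (border '')
j=9 s[j]='d': π[9]=0 (border '')
j=10 s[j]='e': π[10]=0 (border '')
j=11 s[j]='d': π[11]=0 (border '')
j=12 s[j]='d': π[12]=0 (border '')
j=13 s[j]='d': π[13]=0 (border '')
j=14 s[j]='b': π[14]=0 (border '')
j=15 s[j]='e': π[15]=0 (border '')
j=16 s[j]='d': π[16]=0 (border '')
j=17 s[j]='f': π[17]=0 (border '')
j=18 s[j]='f': π[18]=0 (border '')
j=19 s[j]='b': π[19]=0 (border '')
j=20 s[j]='c': π[20]=1 (border 'c')
j=21 s[j]='c': k: 1→0; π[21]=1 (border 'c')
j=22 s[j]='f': π[22]=2 (border 'cf')
j=23 s[j]='f': k: 2→0; π[23]=0 (border '')
j=24 s[j]='a': π[24]=0 (border '')
j=25 s[j]='c': π[25]=1 (border 'c')
j=26 s[j]='b': k: 1→0; π[26]=0 (border '')
j=27 s[j]='c': π[27]=1 (border 'c')
j=28 s[j]='f': π[28]=2 (border 'cf')
j=29 s[j]='c': k: 2→0; π[29]=1 (border 'c')
j=30 s[j]='c': k: 1→0; π[30]=1 (border 'c')
j=31 s[j]='f': π[31]=2 (border 'cf')

[0, 0, 0, 0, 0, 0, 0, 0, 0, 0, 0, 0, 0, 0, 0, 0, 0, 0, 0, 0, 1, 1, 2, 0, 0, 1, 0, 1, 2, 1, 1, 2]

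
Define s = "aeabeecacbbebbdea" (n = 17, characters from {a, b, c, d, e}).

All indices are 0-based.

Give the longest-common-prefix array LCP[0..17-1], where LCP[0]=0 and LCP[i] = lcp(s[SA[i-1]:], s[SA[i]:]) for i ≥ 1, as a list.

[0, 1, 1, 1, 0, 2, 1, 1, 2, 0, 1, 0, 0, 2, 1, 1, 1]

sorted suffixes:
  #0 SA[0]=16  'a'
  #1 SA[1]=2  'abeecacbbebbdea'
  #2 SA[2]=7  'acbbebbdea'
  #3 SA[3]=0  'aeabeecacbbebbdea'
  #4 SA[4]=12  'bbdea'
  #5 SA[5]=9  'bbebbdea'
  #6 SA[6]=13  'bdea'
  #7 SA[7]=10  'bebbdea'
  #8 SA[8]=3  'beecacbbebbdea'
  #9 SA[9]=6  'cacbbebbdea'
  #10 SA[10]=8  'cbbebbdea'
  #11 SA[11]=14  'dea'
  #12 SA[12]=15  'ea'
  #13 SA[13]=1  'eabeecacbbebbdea'
  #14 SA[14]=11  'ebbdea'
  #15 SA[15]=5  'ecacbbebbdea'
  #16 SA[16]=4  'eecacbbebbdea'

SA = [16, 2, 7, 0, 12, 9, 13, 10, 3, 6, 8, 14, 15, 1, 11, 5, 4]
rank  pair      lcp
   1  s[16:],s[2:]  1  'a'
   2  s[2:],s[7:]  1  'a'
   3  s[7:],s[0:]  1  'a'
   4  s[0:],s[12:]  0  ''
   5  s[12:],s[9:]  2  'bb'
   6  s[9:],s[13:]  1  'b'
   7  s[13:],s[10:]  1  'b'
   8  s[10:],s[3:]  2  'be'
   9  s[3:],s[6:]  0  ''
  10  s[6:],s[8:]  1  'c'
  11  s[8:],s[14:]  0  ''
  12  s[14:],s[15:]  0  ''
  13  s[15:],s[1:]  2  'ea'
  14  s[1:],s[11:]  1  'e'
  15  s[11:],s[5:]  1  'e'
  16  s[5:],s[4:]  1  'e'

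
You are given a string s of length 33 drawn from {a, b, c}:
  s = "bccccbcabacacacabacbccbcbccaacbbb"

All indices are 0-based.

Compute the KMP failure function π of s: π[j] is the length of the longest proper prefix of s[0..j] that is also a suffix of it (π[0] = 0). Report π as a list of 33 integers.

π[0] = 0
j=1 s[j]='c': π[1]=0 (border '')
j=2 s[j]='c': π[2]=0 (border '')
j=3 s[j]='c': π[3]=0 (border '')
j=4 s[j]='c': π[4]=0 (border '')
j=5 s[j]='b': π[5]=1 (border 'b')
j=6 s[j]='c': π[6]=2 (border 'bc')
j=7 s[j]='a': k: 2→0; π[7]=0 (border '')
j=8 s[j]='b': π[8]=1 (border 'b')
j=9 s[j]='a': k: 1→0; π[9]=0 (border '')
j=10 s[j]='c': π[10]=0 (border '')
j=11 s[j]='a': π[11]=0 (border '')
j=12 s[j]='c': π[12]=0 (border '')
j=13 s[j]='a': π[13]=0 (border '')
j=14 s[j]='c': π[14]=0 (border '')
j=15 s[j]='a': π[15]=0 (border '')
j=16 s[j]='b': π[16]=1 (border 'b')
j=17 s[j]='a': k: 1→0; π[17]=0 (border '')
j=18 s[j]='c': π[18]=0 (border '')
j=19 s[j]='b': π[19]=1 (border 'b')
j=20 s[j]='c': π[20]=2 (border 'bc')
j=21 s[j]='c': π[21]=3 (border 'bcc')
j=22 s[j]='b': k: 3→0; π[22]=1 (border 'b')
j=23 s[j]='c': π[23]=2 (border 'bc')
j=24 s[j]='b': k: 2→0; π[24]=1 (border 'b')
j=25 s[j]='c': π[25]=2 (border 'bc')
j=26 s[j]='c': π[26]=3 (border 'bcc')
j=27 s[j]='a': k: 3→0; π[27]=0 (border '')
j=28 s[j]='a': π[28]=0 (border '')
j=29 s[j]='c': π[29]=0 (border '')
j=30 s[j]='b': π[30]=1 (border 'b')
j=31 s[j]='b': k: 1→0; π[31]=1 (border 'b')
j=32 s[j]='b': k: 1→0; π[32]=1 (border 'b')

[0, 0, 0, 0, 0, 1, 2, 0, 1, 0, 0, 0, 0, 0, 0, 0, 1, 0, 0, 1, 2, 3, 1, 2, 1, 2, 3, 0, 0, 0, 1, 1, 1]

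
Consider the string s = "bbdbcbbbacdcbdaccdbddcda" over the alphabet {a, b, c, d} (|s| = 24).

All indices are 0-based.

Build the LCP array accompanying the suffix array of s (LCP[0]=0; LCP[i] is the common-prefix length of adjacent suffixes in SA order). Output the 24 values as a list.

rank→(start, suffix):
  0 → (23, 'a')
  1 → (14, 'accdbddcda')
  2 → (8, 'acdcbdaccdbddcda')
  3 → (7, 'bacdcbdaccdbddcda')
  4 → (6, 'bbacdcbdaccdbddcda')
  5 → (5, 'bbbacdcbdaccdbddcda')
  6 → (0, 'bbdbcbbbacdcbdaccdbddcda')
  7 → (3, 'bcbbbacdcbdaccdbddcda')
  8 → (12, 'bdaccdbddcda')
  9 → (1, 'bdbcbbbacdcbdaccdbddcda')
  10 → (18, 'bddcda')
  11 → (4, 'cbbbacdcbdaccdbddcda')
  12 → (11, 'cbdaccdbddcda')
  13 → (15, 'ccdbddcda')
  14 → (21, 'cda')
  15 → (16, 'cdbddcda')
  16 → (9, 'cdcbdaccdbddcda')
  17 → (22, 'da')
  18 → (13, 'daccdbddcda')
  19 → (2, 'dbcbbbacdcbdaccdbddcda')
  20 → (17, 'dbddcda')
  21 → (10, 'dcbdaccdbddcda')
  22 → (20, 'dcda')
  23 → (19, 'ddcda')

SA = [23, 14, 8, 7, 6, 5, 0, 3, 12, 1, 18, 4, 11, 15, 21, 16, 9, 22, 13, 2, 17, 10, 20, 19]
rank  pair      lcp
   1  s[23:],s[14:]  1  'a'
   2  s[14:],s[8:]  2  'ac'
   3  s[8:],s[7:]  0  ''
   4  s[7:],s[6:]  1  'b'
   5  s[6:],s[5:]  2  'bb'
   6  s[5:],s[0:]  2  'bb'
   7  s[0:],s[3:]  1  'b'
   8  s[3:],s[12:]  1  'b'
   9  s[12:],s[1:]  2  'bd'
  10  s[1:],s[18:]  2  'bd'
  11  s[18:],s[4:]  0  ''
  12  s[4:],s[11:]  2  'cb'
  13  s[11:],s[15:]  1  'c'
  14  s[15:],s[21:]  1  'c'
  15  s[21:],s[16:]  2  'cd'
  16  s[16:],s[9:]  2  'cd'
  17  s[9:],s[22:]  0  ''
  18  s[22:],s[13:]  2  'da'
  19  s[13:],s[2:]  1  'd'
  20  s[2:],s[17:]  2  'db'
  21  s[17:],s[10:]  1  'd'
  22  s[10:],s[20:]  2  'dc'
  23  s[20:],s[19:]  1  'd'

[0, 1, 2, 0, 1, 2, 2, 1, 1, 2, 2, 0, 2, 1, 1, 2, 2, 0, 2, 1, 2, 1, 2, 1]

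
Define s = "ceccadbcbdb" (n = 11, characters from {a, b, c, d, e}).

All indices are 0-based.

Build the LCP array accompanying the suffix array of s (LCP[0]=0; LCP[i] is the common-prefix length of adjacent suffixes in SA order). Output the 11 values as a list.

sorted suffixes:
  #0 SA[0]=4  'adbcbdb'
  #1 SA[1]=10  'b'
  #2 SA[2]=6  'bcbdb'
  #3 SA[3]=8  'bdb'
  #4 SA[4]=3  'cadbcbdb'
  #5 SA[5]=7  'cbdb'
  #6 SA[6]=2  'ccadbcbdb'
  #7 SA[7]=0  'ceccadbcbdb'
  #8 SA[8]=9  'db'
  #9 SA[9]=5  'dbcbdb'
  #10 SA[10]=1  'eccadbcbdb'

SA = [4, 10, 6, 8, 3, 7, 2, 0, 9, 5, 1]
i: (SA[i-1],SA[i]) lcp shared
  1: (4,10) 0 ''
  2: (10,6) 1 'b'
  3: (6,8) 1 'b'
  4: (8,3) 0 ''
  5: (3,7) 1 'c'
  6: (7,2) 1 'c'
  7: (2,0) 1 'c'
  8: (0,9) 0 ''
  9: (9,5) 2 'db'
  10: (5,1) 0 ''

[0, 0, 1, 1, 0, 1, 1, 1, 0, 2, 0]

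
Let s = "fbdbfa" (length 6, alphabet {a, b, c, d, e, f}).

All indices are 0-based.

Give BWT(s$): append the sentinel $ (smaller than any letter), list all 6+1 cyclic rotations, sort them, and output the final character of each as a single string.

rank  rotation last
    0  $fbdbfa  a
    1  a$fbdbf  f
    2  bdbfa$f  f
    3  bfa$fbd  d
    4  dbfa$fb  b
    5  fa$fbdb  b
    6  fbdbfa$  $

affdbb$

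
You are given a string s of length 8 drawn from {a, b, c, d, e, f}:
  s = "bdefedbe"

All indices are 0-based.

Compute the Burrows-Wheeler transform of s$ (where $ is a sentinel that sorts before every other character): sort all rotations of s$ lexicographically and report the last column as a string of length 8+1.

e$debbfde

rank  rotation   last
    0  $bdefedbe  e
    1  bdefedbe$  $
    2  be$bdefed  d
    3  dbe$bdefe  e
    4  defedbe$b  b
    5  e$bdefedb  b
    6  edbe$bdef  f
    7  efedbe$bd  d
    8  fedbe$bde  e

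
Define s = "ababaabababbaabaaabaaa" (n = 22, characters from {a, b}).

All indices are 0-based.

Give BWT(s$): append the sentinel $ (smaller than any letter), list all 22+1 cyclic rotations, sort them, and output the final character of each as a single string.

rank  rotation                 last
    0  $ababaabababbaabaaabaaa  a
    1  a$ababaabababbaabaaabaa  a
    2  aa$ababaabababbaabaaaba  a
    3  aaa$ababaabababbaabaaab  b
    4  aaabaaa$ababaabababbaab  b
    5  aabaaa$ababaabababbaaba  a
    6  aabaaabaaa$ababaabababb  b
    7  aabababbaabaaabaaa$abab  b
    8  abaaa$ababaabababbaabaa  a
    9  abaaabaaa$ababaabababba  a
   10  abaabababbaabaaabaaa$ab  b
   11  ababaabababbaabaaabaaa$  $
   12  abababbaabaaabaaa$ababa  a
   13  ababbaabaaabaaa$ababaab  b
   14  abbaabaaabaaa$ababaabab  b
   15  baaa$ababaabababbaabaaa  a
   16  baaabaaa$ababaabababbaa  a
   17  baabaaabaaa$ababaababab  b
   18  baabababbaabaaabaaa$aba  a
   19  babaabababbaabaaabaaa$a  a
   20  bababbaabaaabaaa$ababaa  a
   21  babbaabaaabaaa$ababaaba  a
   22  bbaabaaabaaa$ababaababa  a

aaabbabbaab$abbaabaaaaa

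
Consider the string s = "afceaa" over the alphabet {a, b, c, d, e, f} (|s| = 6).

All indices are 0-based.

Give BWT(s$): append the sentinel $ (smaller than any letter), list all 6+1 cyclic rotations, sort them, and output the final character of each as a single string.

rank  rotation last
    0  $afceaa  a
    1  a$afcea  a
    2  aa$afce  e
    3  afceaa$  $
    4  ceaa$af  f
    5  eaa$afc  c
    6  fceaa$a  a

aae$fca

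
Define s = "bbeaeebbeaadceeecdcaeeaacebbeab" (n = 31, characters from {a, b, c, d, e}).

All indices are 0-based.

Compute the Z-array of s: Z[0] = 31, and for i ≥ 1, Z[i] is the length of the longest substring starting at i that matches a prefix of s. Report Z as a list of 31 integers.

Z[0]=31
i=1: i≥r, start 0; Z[1]=1 grow→box=[1,2)
i=2: i≥r, start 0; Z[2]=0
i=3: i≥r, start 0; Z[3]=0
i=4: i≥r, start 0; Z[4]=0
i=5: i≥r, start 0; Z[5]=0
i=6: i≥r, start 0; Z[6]=4 grow→box=[6,10)
i=7: min(r-i=3, Z[1]=1)=1; Z[7]=1
i=8: min(r-i=2, Z[2]=0)=0; Z[8]=0
i=9: min(r-i=1, Z[3]=0)=0; Z[9]=0
i=10: i≥r, start 0; Z[10]=0
i=11: i≥r, start 0; Z[11]=0
i=12: i≥r, start 0; Z[12]=0
i=13: i≥r, start 0; Z[13]=0
i=14: i≥r, start 0; Z[14]=0
i=15: i≥r, start 0; Z[15]=0
i=16: i≥r, start 0; Z[16]=0
i=17: i≥r, start 0; Z[17]=0
i=18: i≥r, start 0; Z[18]=0
i=19: i≥r, start 0; Z[19]=0
i=20: i≥r, start 0; Z[20]=0
i=21: i≥r, start 0; Z[21]=0
i=22: i≥r, start 0; Z[22]=0
i=23: i≥r, start 0; Z[23]=0
i=24: i≥r, start 0; Z[24]=0
i=25: i≥r, start 0; Z[25]=0
i=26: i≥r, start 0; Z[26]=4 grow→box=[26,30)
i=27: min(r-i=3, Z[1]=1)=1; Z[27]=1
i=28: min(r-i=2, Z[2]=0)=0; Z[28]=0
i=29: min(r-i=1, Z[3]=0)=0; Z[29]=0
i=30: i≥r, start 0; Z[30]=1 grow→box=[30,31)

[31, 1, 0, 0, 0, 0, 4, 1, 0, 0, 0, 0, 0, 0, 0, 0, 0, 0, 0, 0, 0, 0, 0, 0, 0, 0, 4, 1, 0, 0, 1]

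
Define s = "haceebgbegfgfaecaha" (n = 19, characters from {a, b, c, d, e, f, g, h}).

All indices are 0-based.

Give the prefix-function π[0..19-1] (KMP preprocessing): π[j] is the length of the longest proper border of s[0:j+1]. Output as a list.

π[0] = 0
j=1 s[j]='a': π[1]=0 (border '')
j=2 s[j]='c': π[2]=0 (border '')
j=3 s[j]='e': π[3]=0 (border '')
j=4 s[j]='e': π[4]=0 (border '')
j=5 s[j]='b': π[5]=0 (border '')
j=6 s[j]='g': π[6]=0 (border '')
j=7 s[j]='b': π[7]=0 (border '')
j=8 s[j]='e': π[8]=0 (border '')
j=9 s[j]='g': π[9]=0 (border '')
j=10 s[j]='f': π[10]=0 (border '')
j=11 s[j]='g': π[11]=0 (border '')
j=12 s[j]='f': π[12]=0 (border '')
j=13 s[j]='a': π[13]=0 (border '')
j=14 s[j]='e': π[14]=0 (border '')
j=15 s[j]='c': π[15]=0 (border '')
j=16 s[j]='a': π[16]=0 (border '')
j=17 s[j]='h': π[17]=1 (border 'h')
j=18 s[j]='a': π[18]=2 (border 'ha')

[0, 0, 0, 0, 0, 0, 0, 0, 0, 0, 0, 0, 0, 0, 0, 0, 0, 1, 2]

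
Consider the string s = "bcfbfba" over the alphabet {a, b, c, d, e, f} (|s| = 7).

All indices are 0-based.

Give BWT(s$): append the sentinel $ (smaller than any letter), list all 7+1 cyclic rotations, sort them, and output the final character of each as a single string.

rank  rotation  last
    0  $bcfbfba  a
    1  a$bcfbfb  b
    2  ba$bcfbf  f
    3  bcfbfba$  $
    4  bfba$bcf  f
    5  cfbfba$b  b
    6  fba$bcfb  b
    7  fbfba$bc  c

abf$fbbc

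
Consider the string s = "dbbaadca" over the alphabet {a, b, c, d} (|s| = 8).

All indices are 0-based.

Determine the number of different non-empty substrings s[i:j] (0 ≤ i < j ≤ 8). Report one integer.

rank→(start, suffix):
  0 → (7, 'a')
  1 → (3, 'aadca')
  2 → (4, 'adca')
  3 → (2, 'baadca')
  4 → (1, 'bbaadca')
  5 → (6, 'ca')
  6 → (0, 'dbbaadca')
  7 → (5, 'dca')

SA = [7, 3, 4, 2, 1, 6, 0, 5]
i: (SA[i-1],SA[i]) lcp shared
  1: (7,3) 1 'a'
  2: (3,4) 1 'a'
  3: (4,2) 0 ''
  4: (2,1) 1 'b'
  5: (1,6) 0 ''
  6: (6,0) 0 ''
  7: (0,5) 1 'd'

n(n+1)/2 = 8·9/2 = 36
Σ LCP = 0 + 1 + 1 + 0 + 1 + 0 + 0 + 1 = 4
distinct = 36 − 4 = 32

32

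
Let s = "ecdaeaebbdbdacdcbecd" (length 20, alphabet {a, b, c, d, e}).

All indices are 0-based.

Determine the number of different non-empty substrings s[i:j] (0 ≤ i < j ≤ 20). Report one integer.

188

rank→(start, suffix):
  0 → (12, 'acdcbecd')
  1 → (3, 'aeaebbdbdacdcbecd')
  2 → (5, 'aebbdbdacdcbecd')
  3 → (7, 'bbdbdacdcbecd')
  4 → (10, 'bdacdcbecd')
  5 → (8, 'bdbdacdcbecd')
  6 → (16, 'becd')
  7 → (15, 'cbecd')
  8 → (18, 'cd')
  9 → (1, 'cdaeaebbdbdacdcbecd')
  10 → (13, 'cdcbecd')
  11 → (19, 'd')
  12 → (11, 'dacdcbecd')
  13 → (2, 'daeaebbdbdacdcbecd')
  14 → (9, 'dbdacdcbecd')
  15 → (14, 'dcbecd')
  16 → (4, 'eaebbdbdacdcbecd')
  17 → (6, 'ebbdbdacdcbecd')
  18 → (17, 'ecd')
  19 → (0, 'ecdaeaebbdbdacdcbecd')

SA = [12, 3, 5, 7, 10, 8, 16, 15, 18, 1, 13, 19, 11, 2, 9, 14, 4, 6, 17, 0]
rank  pair      lcp
   1  s[12:],s[3:]  1  'a'
   2  s[3:],s[5:]  2  'ae'
   3  s[5:],s[7:]  0  ''
   4  s[7:],s[10:]  1  'b'
   5  s[10:],s[8:]  2  'bd'
   6  s[8:],s[16:]  1  'b'
   7  s[16:],s[15:]  0  ''
   8  s[15:],s[18:]  1  'c'
   9  s[18:],s[1:]  2  'cd'
  10  s[1:],s[13:]  2  'cd'
  11  s[13:],s[19:]  0  ''
  12  s[19:],s[11:]  1  'd'
  13  s[11:],s[2:]  2  'da'
  14  s[2:],s[9:]  1  'd'
  15  s[9:],s[14:]  1  'd'
  16  s[14:],s[4:]  0  ''
  17  s[4:],s[6:]  1  'e'
  18  s[6:],s[17:]  1  'e'
  19  s[17:],s[0:]  3  'ecd'

n(n+1)/2 = 20·21/2 = 210
Σ LCP = 0 + 1 + 2 + 0 + 1 + 2 + 1 + 0 + 1 + 2 + 2 + 0 + 1 + 2 + 1 + 1 + 0 + 1 + 1 + 3 = 22
distinct = 210 − 22 = 188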